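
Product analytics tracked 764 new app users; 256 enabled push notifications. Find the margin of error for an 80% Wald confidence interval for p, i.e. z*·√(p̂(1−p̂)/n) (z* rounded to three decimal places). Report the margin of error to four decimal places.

ME = 0.0219

The sample proportion is 256/764 = 0.33508.
SE(p̂) = √(0.33508·0.66492/764) = 0.017077.
The 80% critical value is z* = 1.282.
Margin of error = z*·SE = 1.282 × 0.017077 = 0.0219.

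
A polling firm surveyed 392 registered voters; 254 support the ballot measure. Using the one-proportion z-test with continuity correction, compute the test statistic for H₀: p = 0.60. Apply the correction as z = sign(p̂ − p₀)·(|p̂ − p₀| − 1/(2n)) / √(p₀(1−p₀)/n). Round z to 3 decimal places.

z = 1.887

Sample proportion p̂ = 254/392 = 0.64796. p̂ − p₀ = 0.047959.
1/(2n) = 0.001276.
Corrected numerator: |0.047959| − 0.001276 = 0.046683.
SE₀ = √(0.60·0.40/392) = 0.024744.
z = (+)0.046683/0.024744 = 1.887.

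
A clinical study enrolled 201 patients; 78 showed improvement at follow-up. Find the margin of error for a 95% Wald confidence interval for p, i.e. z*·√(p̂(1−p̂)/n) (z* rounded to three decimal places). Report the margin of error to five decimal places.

ME = 0.06737

Sample proportion p̂ = 78/201 = 0.38806.
SE(p̂) = √(0.38806·0.61194/201) = 0.034372.
z* = 1.960 at the 95% level.
So ME = 0.06737.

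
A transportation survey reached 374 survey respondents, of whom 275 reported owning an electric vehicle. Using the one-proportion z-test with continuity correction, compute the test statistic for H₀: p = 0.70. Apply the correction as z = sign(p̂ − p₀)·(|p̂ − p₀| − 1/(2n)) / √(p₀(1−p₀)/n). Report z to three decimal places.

z = 1.433

With x = 275 successes in n = 374, p̂ = 0.73529. p̂ − p₀ = 0.035294.
1/(2n) = 0.001337.
Corrected numerator: |0.035294| − 0.001337 = 0.033957.
Null standard error: √(0.70·0.30/374) = √0.000561497 = 0.023696.
z = (+)0.033957/0.023696 = 1.433.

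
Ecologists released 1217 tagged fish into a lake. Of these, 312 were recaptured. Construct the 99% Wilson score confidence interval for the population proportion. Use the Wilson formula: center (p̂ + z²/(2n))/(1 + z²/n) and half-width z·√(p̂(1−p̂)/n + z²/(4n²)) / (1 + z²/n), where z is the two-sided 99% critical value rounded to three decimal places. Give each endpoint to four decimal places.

p̂ = 312/1217 = 0.25637; z = 2.576, so z² = 6.635776.
1 + z²/n = 1.005453.
Adjusted center: (0.25637 + z²/(2n))/1.005453 = 0.25769.
Radicand: p̂(1−p̂)/n + z²/(4n²) = 0.000156650 + 0.000001120 = 0.000157770.
Half-width = z·√(radicand)/denom = 2.576·0.012561/1.005453 = 0.03218.
Interval: 0.25769 ± 0.03218 → (0.2255, 0.2899).

(0.2255, 0.2899)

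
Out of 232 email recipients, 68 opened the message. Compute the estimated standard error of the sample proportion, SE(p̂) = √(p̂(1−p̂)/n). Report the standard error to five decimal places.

SE = 0.02988

p̂ = 68/232 = 0.29310.
p̂(1−p̂) = 0.29310·0.70690 = 0.207192.
SE = √(0.207192/232) = √0.000893069 = 0.02988.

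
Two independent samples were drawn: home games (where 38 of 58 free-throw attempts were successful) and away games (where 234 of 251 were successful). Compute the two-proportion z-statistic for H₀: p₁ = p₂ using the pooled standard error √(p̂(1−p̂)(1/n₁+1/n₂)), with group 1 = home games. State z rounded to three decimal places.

z = -5.858

Sample proportions: p̂₁ = 38/58 = 0.65517 and p̂₂ = 234/251 = 0.93227.
Pooled p̂ = (38+234)/(58+251) = 272/309 = 0.88026.
SE = √[p̂(1−p̂)(1/n₁+1/n₂)] = √[0.88026·0.11974·(1/58+1/251)] ≈ 0.047299.
z = -0.27710/0.047299 = -5.858.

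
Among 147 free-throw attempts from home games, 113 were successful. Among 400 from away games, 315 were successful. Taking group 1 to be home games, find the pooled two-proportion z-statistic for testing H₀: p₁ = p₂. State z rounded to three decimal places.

z = -0.472

Sample proportions: p̂₁ = 113/147 = 0.76871 and p̂₂ = 315/400 = 0.78750.
Pooled p̂ = (113+315)/(147+400) = 428/547 = 0.78245.
Pooled SE = √[0.1702222·0.00930272] ≈ 0.039794.
z = (p̂₁ − p̂₂)/SE = (0.76871 − 0.78750)/0.039794 = -0.01879/0.039794 = -0.472.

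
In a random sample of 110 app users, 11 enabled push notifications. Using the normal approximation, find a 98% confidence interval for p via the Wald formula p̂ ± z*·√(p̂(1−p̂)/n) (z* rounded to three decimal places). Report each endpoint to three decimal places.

(0.033, 0.167)

With x = 11 successes in n = 110, p̂ = 0.10000.
SE(p̂) = √(0.10000·0.90000/110) = 0.028604.
The 98% critical value is z* = 2.326.
Margin = 2.326·0.028604 = 0.06653.
CI: 0.10000 ± 0.06653 = (0.033, 0.167).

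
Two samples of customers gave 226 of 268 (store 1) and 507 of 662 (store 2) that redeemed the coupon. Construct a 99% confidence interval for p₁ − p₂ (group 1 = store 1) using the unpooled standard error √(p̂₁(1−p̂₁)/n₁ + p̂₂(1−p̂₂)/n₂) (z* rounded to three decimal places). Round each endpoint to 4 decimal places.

(0.0062, 0.1486)

p̂₁ = 226/268 = 0.84328, p̂₂ = 507/662 = 0.76586; p̂₁ − p̂₂ = 0.07742.
Unpooled SE = √(p̂₁(1−p̂₁)/n₁ + p̂₂(1−p̂₂)/n₂) = √(0.000493121 + 0.000270873) = 0.027640.
For 99% confidence, z* = 2.576. Margin of error = 0.07120.
Interval: 0.07742 ± 0.07120 → (0.0062, 0.1486).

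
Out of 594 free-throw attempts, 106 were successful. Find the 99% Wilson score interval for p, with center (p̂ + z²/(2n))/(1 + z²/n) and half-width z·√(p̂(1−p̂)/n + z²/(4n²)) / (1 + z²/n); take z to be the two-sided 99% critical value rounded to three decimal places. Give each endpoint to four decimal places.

(0.1416, 0.2224)

p̂ = 106/594 = 0.17845; z = 2.576, so z² = 6.635776.
1 + z²/n = 1.011171.
Adjusted center: (0.17845 + z²/(2n))/1.011171 = 0.18200.
Radicand: p̂(1−p̂)/n + z²/(4n²) = 0.000246812 + 0.000004702 = 0.000251514.
Half-width = z·√(radicand)/denom = 2.576·0.015859/1.011171 = 0.04040.
CI: 0.18200 ± 0.04040 = (0.1416, 0.2224).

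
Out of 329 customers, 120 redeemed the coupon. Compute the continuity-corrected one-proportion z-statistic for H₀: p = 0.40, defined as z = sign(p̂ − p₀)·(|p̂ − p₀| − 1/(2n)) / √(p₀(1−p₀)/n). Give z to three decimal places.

The sample proportion is 120/329 = 0.36474. p̂ − p₀ = -0.035258.
Continuity correction 1/(2n) = 1/658 = 0.001520.
Corrected numerator: |-0.035258| − 0.001520 = 0.033738.
Null standard error: √(0.40·0.60/329) = √0.000729483 = 0.027009.
z = −0.033738/0.027009 = -1.249.

z = -1.249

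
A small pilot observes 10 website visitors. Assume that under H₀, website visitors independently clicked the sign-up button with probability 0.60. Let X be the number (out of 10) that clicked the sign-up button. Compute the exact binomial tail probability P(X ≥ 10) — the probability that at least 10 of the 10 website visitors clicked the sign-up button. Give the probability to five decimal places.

X ~ Binomial(n=10, p=0.60).
P(X ≥ 10) = C(10,10)·0.60^10·0.40^0.
= 0.006047 = 0.00605.

P = 0.00605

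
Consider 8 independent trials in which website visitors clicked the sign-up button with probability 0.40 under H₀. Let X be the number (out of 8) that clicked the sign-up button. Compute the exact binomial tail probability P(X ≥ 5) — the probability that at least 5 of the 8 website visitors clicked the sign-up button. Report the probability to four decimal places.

P = 0.1737

X is binomial with n = 8 and p = 0.40.
P(X ≥ 5) = C(8,5)·0.40^5·0.60^3 + C(8,6)·0.40^6·0.60^2 + C(8,7)·0.40^7·0.60^1 + C(8,8)·0.40^8·0.60^0.
= 0.123863 + 0.041288 + 0.007864 + 0.000655 = 0.1737.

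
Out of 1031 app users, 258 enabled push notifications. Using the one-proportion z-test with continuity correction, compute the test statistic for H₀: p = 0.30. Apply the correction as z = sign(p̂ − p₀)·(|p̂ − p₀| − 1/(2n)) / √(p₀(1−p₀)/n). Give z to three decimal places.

z = -3.452

With x = 258 successes in n = 1031, p̂ = 0.25024. p̂ − p₀ = -0.049758.
Continuity correction 1/(2n) = 1/2062 = 0.000485.
Corrected numerator: |-0.049758| − 0.000485 = 0.049273.
Under H₀, SE = √(p₀(1−p₀)/n) = √(0.30·0.70/1031) = √0.000203686 = 0.014272.
z = (−)0.049273/0.014272 = -3.452.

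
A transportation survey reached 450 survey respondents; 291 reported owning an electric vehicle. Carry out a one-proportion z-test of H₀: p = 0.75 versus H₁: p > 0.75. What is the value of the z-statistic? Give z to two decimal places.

z = -5.06

p̂ = 291/450 = 0.64667.
SE₀ = √(0.75·0.25/450) = 0.020412.
z = (p̂ − p₀)/SE = (0.64667 − 0.75)/0.020412 = -5.06.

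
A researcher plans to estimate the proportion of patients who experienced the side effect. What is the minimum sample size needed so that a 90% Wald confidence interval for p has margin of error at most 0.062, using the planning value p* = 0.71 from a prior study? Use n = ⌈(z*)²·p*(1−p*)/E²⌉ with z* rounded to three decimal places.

n = 145

The 90% critical value is z* = 1.645.
p*(1−p*) = 0.71·0.29 = 0.2059.
(z*)²·p*(1−p*)/E² = 2.706025·0.2059/0.003844 = 144.946.
Rounding up, n = 145.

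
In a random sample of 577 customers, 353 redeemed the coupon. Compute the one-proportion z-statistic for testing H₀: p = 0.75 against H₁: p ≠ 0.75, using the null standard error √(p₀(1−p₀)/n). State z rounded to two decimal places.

z = -7.67

With x = 353 successes in n = 577, p̂ = 0.61179.
Null standard error: √(0.75·0.25/577) = √0.000324957 = 0.018027.
z = (0.61179 − 0.75)/0.018027 = -0.13821/0.018027 = -7.67.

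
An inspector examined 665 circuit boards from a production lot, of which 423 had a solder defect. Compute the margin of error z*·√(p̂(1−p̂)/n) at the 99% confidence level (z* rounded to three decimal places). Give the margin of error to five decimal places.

ME = 0.04806

The sample proportion is 423/665 = 0.63609.
SE = √(p̂(1−p̂)/n) = √(0.231479/665) = 0.018657.
For 99% confidence, z* = 2.576.
So ME = 0.04806.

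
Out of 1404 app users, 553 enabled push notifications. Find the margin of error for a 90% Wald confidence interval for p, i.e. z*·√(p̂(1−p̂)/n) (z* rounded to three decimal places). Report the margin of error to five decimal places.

ME = 0.02145

p̂ = 553/1404 = 0.39387.
SE(p̂) = √(0.39387·0.60613/1404) = 0.013040.
z* = 1.645 at the 90% level.
Margin of error = z*·SE = 1.645 × 0.013040 = 0.02145.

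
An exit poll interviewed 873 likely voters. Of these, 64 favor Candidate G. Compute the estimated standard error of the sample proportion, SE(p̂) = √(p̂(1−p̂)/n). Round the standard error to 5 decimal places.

SE = 0.00882

Sample proportion p̂ = 64/873 = 0.07331.
p̂(1−p̂) = 0.07331·0.92669 = 0.067936.
Dividing by n and taking the root: √0.000077819 = 0.00882.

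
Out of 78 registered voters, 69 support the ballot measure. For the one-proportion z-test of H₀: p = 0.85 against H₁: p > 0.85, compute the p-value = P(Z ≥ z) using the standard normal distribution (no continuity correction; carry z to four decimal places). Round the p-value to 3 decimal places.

With x = 69 successes in n = 78, p̂ = 0.88462.
SE₀ = √(0.85·0.15/78) = 0.040430.
z = (p̂ − p₀)/SE = (69/78 − 0.85)/0.040430 ≈ 0.8562.
From the standard normal, P(Z ≥ z) = 0.196.

p-value = 0.196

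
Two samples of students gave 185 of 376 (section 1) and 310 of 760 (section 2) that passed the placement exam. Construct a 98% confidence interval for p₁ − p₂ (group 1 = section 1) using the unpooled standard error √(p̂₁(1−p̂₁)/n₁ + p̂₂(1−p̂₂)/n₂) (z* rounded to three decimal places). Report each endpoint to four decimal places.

p̂₁ = 0.49202, p̂₂ = 0.40789, so the observed difference is 0.08413.
Unpooled SE = √(p̂₁(1−p̂₁)/n₁ + p̂₂(1−p̂₂)/n₂) = √(0.000664724 + 0.000317785) = 0.031345.
For 98% confidence, z* = 2.326. Margin of error = 0.07291.
So the interval runs from 0.0112 to 0.1570.

(0.0112, 0.1570)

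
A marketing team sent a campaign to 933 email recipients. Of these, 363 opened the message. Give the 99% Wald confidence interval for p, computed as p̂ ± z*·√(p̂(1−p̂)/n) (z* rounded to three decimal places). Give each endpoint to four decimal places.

Sample proportion p̂ = 363/933 = 0.38907.
SE = √(p̂(1−p̂)/n) = √(0.237694/933) = 0.015961.
The 99% critical value is z* = 2.576.
Margin = 2.576·0.015961 = 0.04112.
CI: 0.38907 ± 0.04112 = (0.3480, 0.4302).

(0.3480, 0.4302)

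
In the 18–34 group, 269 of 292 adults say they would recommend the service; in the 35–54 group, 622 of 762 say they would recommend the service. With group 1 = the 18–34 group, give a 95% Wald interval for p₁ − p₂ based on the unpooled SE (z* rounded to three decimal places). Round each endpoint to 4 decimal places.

p̂₁ = 269/292 = 0.92123, p̂₂ = 622/762 = 0.81627; p̂₁ − p̂₂ = 0.10496.
Unpooled SE = √(p̂₁(1−p̂₁)/n₁ + p̂₂(1−p̂₂)/n₂) = √(0.000248503 + 0.000196813) = 0.021103.
z* = 1.960 at the 95% level. Margin of error = 0.04136.
So the interval runs from 0.0636 to 0.1463.

(0.0636, 0.1463)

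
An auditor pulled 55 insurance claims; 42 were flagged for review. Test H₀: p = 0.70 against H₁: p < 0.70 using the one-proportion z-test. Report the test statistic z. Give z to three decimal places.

z = 1.030

Sample proportion p̂ = 42/55 = 0.76364.
SE₀ = √(0.70·0.30/55) = 0.061791.
z = (p̂ − p₀)/SE = (0.76364 − 0.70)/0.061791 = 1.030.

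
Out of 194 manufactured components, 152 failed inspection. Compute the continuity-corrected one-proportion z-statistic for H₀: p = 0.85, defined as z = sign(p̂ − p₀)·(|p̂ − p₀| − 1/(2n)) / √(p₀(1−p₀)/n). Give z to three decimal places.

p̂ = 152/194 = 0.78351. p̂ − p₀ = -0.066495.
1/(2n) = 0.002577.
Corrected numerator: |-0.066495| − 0.002577 = 0.063918.
SE₀ = √(0.85·0.15/194) = 0.025636.
z = (−)0.063918/0.025636 = -2.493.

z = -2.493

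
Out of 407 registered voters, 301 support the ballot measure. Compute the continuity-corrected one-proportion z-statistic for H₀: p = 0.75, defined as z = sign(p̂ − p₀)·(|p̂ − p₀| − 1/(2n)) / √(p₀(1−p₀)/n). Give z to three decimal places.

Sample proportion p̂ = 301/407 = 0.73956. p̂ − p₀ = -0.010442.
Continuity correction 1/(2n) = 1/814 = 0.001229.
Corrected numerator: |-0.010442| − 0.001229 = 0.009213.
Under H₀, SE = √(p₀(1−p₀)/n) = √(0.75·0.25/407) = √0.000460688 = 0.021464.
z = (−)0.009213/0.021464 = -0.429.

z = -0.429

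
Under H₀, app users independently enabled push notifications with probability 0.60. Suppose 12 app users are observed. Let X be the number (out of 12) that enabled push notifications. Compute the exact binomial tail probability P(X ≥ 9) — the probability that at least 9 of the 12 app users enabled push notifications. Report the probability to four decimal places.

P = 0.2253

X ~ Binomial(n=12, p=0.60).
P(X ≥ 9) = C(12,9)·0.60^9·0.40^3 + C(12,10)·0.60^10·0.40^2 + C(12,11)·0.60^11·0.40^1 + C(12,12)·0.60^12·0.40^0.
= 0.141894 + 0.063852 + 0.017414 + 0.002177 = 0.2253.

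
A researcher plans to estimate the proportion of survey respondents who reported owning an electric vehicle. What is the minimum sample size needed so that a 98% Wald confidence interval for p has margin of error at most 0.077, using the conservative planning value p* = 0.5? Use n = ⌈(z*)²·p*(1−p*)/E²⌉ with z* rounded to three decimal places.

n = 229

For 98% confidence, z* = 2.326.
p*(1−p*) = 0.50·0.50 = 0.2500.
(z*)²·p*(1−p*)/E² = 5.410276·0.2500/0.005929 = 228.128.
⌈228.128⌉ = 229.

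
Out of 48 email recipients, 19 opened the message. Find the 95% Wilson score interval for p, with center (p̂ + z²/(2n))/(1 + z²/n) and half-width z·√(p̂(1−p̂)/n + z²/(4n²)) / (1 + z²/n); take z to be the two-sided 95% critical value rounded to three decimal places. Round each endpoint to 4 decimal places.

(0.2702, 0.5369)

Here p̂ = 19/48 = 0.39583 and z = 1.960 (z² = 3.841600).
1 + z²/n = 1.080033.
Center = (0.39583 + 0.040017)/1.080033 = 0.40355.
Radicand: p̂(1−p̂)/n + z²/(4n²) = 0.004982277 + 0.000416840 = 0.005399117.
Half-width = 1.960·√0.005399117/1.080033 = 0.13335.
So the interval runs from 0.2702 to 0.5369.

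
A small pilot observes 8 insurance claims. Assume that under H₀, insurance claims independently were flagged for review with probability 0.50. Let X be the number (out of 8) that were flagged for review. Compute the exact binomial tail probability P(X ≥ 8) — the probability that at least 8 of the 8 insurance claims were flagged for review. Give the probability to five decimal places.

X is binomial with n = 8 and p = 0.50.
P(X ≥ 8) = C(8,8)·0.50^8·0.50^0.
= 0.003906 = 0.00391.

P = 0.00391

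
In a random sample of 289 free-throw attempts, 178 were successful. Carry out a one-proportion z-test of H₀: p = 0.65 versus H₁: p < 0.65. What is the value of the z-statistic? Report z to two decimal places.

Sample proportion p̂ = 178/289 = 0.61592.
SE₀ = √(0.65·0.35/289) = 0.028057.
z = (0.61592 − 0.65)/0.028057 = -0.03408/0.028057 = -1.21.

z = -1.21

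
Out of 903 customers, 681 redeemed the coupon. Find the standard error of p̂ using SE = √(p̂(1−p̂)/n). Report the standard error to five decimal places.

SE = 0.01433

p̂ = 681/903 = 0.75415.
p̂(1−p̂) = 0.75415·0.24585 = 0.185408.
SE = √(0.185408/903) = √0.000205324 = 0.01433.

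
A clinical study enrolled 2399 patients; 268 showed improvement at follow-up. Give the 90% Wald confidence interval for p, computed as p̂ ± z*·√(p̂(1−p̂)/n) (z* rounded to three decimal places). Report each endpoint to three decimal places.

Sample proportion p̂ = 268/2399 = 0.11171.
SE(p̂) = √(0.11171·0.88829/2399) = 0.006432.
z* = 1.645 at the 90% level.
Margin = 1.645·0.006432 = 0.01058.
So the interval runs from 0.101 to 0.122.

(0.101, 0.122)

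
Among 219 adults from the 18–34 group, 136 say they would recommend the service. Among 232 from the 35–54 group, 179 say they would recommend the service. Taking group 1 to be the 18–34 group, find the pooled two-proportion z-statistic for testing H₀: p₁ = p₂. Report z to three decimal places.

Sample proportions: p̂₁ = 136/219 = 0.62100 and p̂₂ = 179/232 = 0.77155.
Pooled p̂ = (136+179)/(219+232) = 315/451 = 0.69845.
SE = √[p̂(1−p̂)(1/n₁+1/n₂)] = √[0.69845·0.30155·(1/219+1/232)] ≈ 0.043238.
z = -0.15055/0.043238 = -3.482.

z = -3.482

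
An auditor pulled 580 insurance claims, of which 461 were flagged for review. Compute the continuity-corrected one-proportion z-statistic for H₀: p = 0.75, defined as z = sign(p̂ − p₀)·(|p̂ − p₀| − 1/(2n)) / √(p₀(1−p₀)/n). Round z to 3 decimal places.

z = 2.445

With x = 461 successes in n = 580, p̂ = 0.79483. p̂ − p₀ = 0.044828.
1/(2n) = 0.000862.
Corrected numerator: |0.044828| − 0.000862 = 0.043966.
Null standard error: √(0.75·0.25/580) = √0.000323276 = 0.017980.
z = +0.043966/0.017980 = 2.445.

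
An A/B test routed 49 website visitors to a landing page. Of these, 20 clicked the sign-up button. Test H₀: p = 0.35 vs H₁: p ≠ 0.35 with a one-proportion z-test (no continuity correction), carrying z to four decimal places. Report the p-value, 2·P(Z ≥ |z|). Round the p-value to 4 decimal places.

Sample proportion p̂ = 20/49 = 0.40816.
Null standard error: √(0.35·0.65/49) = √0.004642857 = 0.068139.
z = (p̂ − p₀)/SE = (20/49 − 0.35)/0.068139 ≈ 0.8536.
p-value = 2·P(Z ≥ |z|) with z = 0.8536 → 0.3933.

p-value = 0.3933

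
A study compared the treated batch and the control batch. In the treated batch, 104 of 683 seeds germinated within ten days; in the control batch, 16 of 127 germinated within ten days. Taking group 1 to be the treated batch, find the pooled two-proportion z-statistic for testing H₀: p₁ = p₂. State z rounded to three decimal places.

z = 0.766

Sample proportions: p̂₁ = 104/683 = 0.15227 and p̂₂ = 16/127 = 0.12598.
Pooling: p̂ = 120/810 = 0.14815.
SE = √[p̂(1−p̂)(1/n₁+1/n₂)] = √[0.14815·0.85185·(1/683+1/127)] ≈ 0.034329.
z = (p̂₁ − p̂₂)/SE = (0.15227 − 0.12598)/0.034329 = 0.02629/0.034329 = 0.766.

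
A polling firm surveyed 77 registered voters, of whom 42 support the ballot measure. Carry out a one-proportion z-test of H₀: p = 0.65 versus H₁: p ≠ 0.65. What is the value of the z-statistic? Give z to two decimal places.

z = -1.92

p̂ = 42/77 = 0.54545.
Null standard error: √(0.65·0.35/77) = √0.002954545 = 0.054356.
z = (0.54545 − 0.65)/0.054356 = -0.10455/0.054356 = -1.92.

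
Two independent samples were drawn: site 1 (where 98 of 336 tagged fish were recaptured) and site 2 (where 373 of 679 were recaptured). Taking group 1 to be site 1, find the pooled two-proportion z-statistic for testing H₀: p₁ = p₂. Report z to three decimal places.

p̂₁ = 98/336 = 0.29167, p̂₂ = 373/679 = 0.54934.
Pooling: p̂ = 471/1015 = 0.46404.
SE = √[p̂(1−p̂)(1/n₁+1/n₂)] = √[0.46404·0.53596·(1/336+1/679)] ≈ 0.033264.
z = (p̂₁ − p̂₂)/SE = (0.29167 − 0.54934)/0.033264 = -0.25767/0.033264 = -7.746.

z = -7.746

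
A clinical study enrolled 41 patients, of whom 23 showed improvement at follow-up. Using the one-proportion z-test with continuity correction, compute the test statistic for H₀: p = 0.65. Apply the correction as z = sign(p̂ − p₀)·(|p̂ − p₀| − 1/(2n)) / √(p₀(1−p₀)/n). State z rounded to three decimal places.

p̂ = 23/41 = 0.56098. p̂ − p₀ = -0.089024.
Continuity correction 1/(2n) = 1/82 = 0.012195.
Corrected numerator: |-0.089024| − 0.012195 = 0.076829.
Under H₀, SE = √(p₀(1−p₀)/n) = √(0.65·0.35/41) = √0.005548780 = 0.074490.
z = −0.076829/0.074490 = -1.031.

z = -1.031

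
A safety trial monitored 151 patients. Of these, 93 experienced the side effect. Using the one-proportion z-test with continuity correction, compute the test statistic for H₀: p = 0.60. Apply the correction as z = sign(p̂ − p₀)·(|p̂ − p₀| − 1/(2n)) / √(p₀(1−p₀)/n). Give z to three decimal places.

z = 0.316

p̂ = 93/151 = 0.61589. p̂ − p₀ = 0.015894.
1/(2n) = 0.003311.
Corrected numerator: |0.015894| − 0.003311 = 0.012583.
SE₀ = √(0.60·0.40/151) = 0.039867.
z = (+)0.012583/0.039867 = 0.316.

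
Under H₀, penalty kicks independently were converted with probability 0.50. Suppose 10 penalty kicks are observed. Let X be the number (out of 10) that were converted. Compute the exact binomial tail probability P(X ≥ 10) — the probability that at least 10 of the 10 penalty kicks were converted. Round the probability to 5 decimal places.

P = 0.00098

X is binomial with n = 10 and p = 0.50.
P(X ≥ 10) = C(10,10)·0.50^10·0.50^0.
= 0.000977 = 0.00098.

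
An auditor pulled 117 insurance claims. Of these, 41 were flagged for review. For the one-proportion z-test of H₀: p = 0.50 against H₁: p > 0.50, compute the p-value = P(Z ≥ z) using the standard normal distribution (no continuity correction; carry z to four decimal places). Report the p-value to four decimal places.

Sample proportion p̂ = 41/117 = 0.35043.
SE₀ = √(0.50·0.50/117) = 0.046225.
Test statistic (full precision, shown to 4 dp): z = (41/117 − 0.50)/SE₀ ≈ -3.2358.
p-value = P(Z ≥ z) with z = -3.2358 → 0.9994.

p-value = 0.9994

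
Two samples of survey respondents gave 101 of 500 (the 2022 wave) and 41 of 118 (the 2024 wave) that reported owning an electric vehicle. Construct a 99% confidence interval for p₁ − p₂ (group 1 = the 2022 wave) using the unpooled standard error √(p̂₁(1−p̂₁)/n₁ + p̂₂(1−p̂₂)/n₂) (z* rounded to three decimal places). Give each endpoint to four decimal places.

p̂₁ = 0.20200, p̂₂ = 0.34746, so the observed difference is -0.14546.
SE = √(0.000322392 + 0.001921448) = √0.002243840 = 0.047369.
The 99% critical value is z* = 2.576. Margin = 2.576·0.047369 = 0.12202.
So the interval runs from -0.2675 to -0.0234.

(-0.2675, -0.0234)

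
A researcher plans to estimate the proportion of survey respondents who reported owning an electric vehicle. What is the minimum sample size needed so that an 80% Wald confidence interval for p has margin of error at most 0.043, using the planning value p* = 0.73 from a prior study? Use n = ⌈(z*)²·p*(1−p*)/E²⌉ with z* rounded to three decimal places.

For 80% confidence, z* = 1.282.
p*(1−p*) = 0.1971.
(z*)²·p*(1−p*)/E² = 1.643524·0.1971/0.001849 = 175.197.
Rounding up, n = 176.

n = 176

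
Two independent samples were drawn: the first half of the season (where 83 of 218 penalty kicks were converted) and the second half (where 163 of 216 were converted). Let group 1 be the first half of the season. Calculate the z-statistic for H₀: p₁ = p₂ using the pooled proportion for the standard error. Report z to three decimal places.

z = -7.860

p̂₁ = 83/218 = 0.38073, p̂₂ = 163/216 = 0.75463.
Pooled p̂ = (83+163)/(218+216) = 246/434 = 0.56682.
SE = √[p̂(1−p̂)(1/n₁+1/n₂)] = √[0.56682·0.43318·(1/218+1/216)] ≈ 0.047571.
z = -0.37390/0.047571 = -7.860.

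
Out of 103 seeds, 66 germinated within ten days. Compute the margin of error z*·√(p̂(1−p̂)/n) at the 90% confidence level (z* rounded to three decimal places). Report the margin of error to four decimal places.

p̂ = 66/103 = 0.64078.
SE = √(p̂(1−p̂)/n) = √(0.230182/103) = 0.047273.
For 90% confidence, z* = 1.645.
Margin of error = z*·SE = 1.645 × 0.047273 = 0.0778.

ME = 0.0778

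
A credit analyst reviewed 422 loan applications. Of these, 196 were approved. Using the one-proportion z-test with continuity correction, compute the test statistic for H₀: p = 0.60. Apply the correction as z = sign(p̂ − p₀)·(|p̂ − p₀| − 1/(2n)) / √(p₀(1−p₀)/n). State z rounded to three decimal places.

z = -5.634

The sample proportion is 196/422 = 0.46445. p̂ − p₀ = -0.135545.
Continuity correction 1/(2n) = 1/844 = 0.001185.
Corrected numerator: |-0.135545| − 0.001185 = 0.134360.
Under H₀, SE = √(p₀(1−p₀)/n) = √(0.60·0.40/422) = √0.000568720 = 0.023848.
z = −0.134360/0.023848 = -5.634.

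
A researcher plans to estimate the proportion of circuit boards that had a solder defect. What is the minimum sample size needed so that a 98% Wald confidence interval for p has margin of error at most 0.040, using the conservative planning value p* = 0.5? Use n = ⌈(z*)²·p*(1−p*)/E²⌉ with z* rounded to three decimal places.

The 98% critical value is z* = 2.326.
p*(1−p*) = 0.50·0.50 = 0.2500.
(z*)²·p*(1−p*)/E² = 5.410276·0.2500/0.001600 = 845.356.
Rounding up, n = 846.

n = 846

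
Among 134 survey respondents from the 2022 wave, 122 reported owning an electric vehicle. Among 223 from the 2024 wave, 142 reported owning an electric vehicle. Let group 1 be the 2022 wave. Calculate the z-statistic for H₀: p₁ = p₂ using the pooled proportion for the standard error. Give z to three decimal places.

p̂₁ = 122/134 = 0.91045, p̂₂ = 142/223 = 0.63677.
Pooled p̂ = (122+142)/(134+223) = 264/357 = 0.73950.
SE = √[p̂(1−p̂)(1/n₁+1/n₂)] = √[0.73950·0.26050·(1/134+1/223)] ≈ 0.047974.
z = (p̂₁ − p̂₂)/SE = (0.91045 − 0.63677)/0.047974 = 0.27368/0.047974 = 5.705.

z = 5.705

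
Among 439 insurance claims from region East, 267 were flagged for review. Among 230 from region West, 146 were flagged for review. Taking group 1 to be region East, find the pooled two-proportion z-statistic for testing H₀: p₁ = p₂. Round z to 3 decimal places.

z = -0.672

Sample proportions: p̂₁ = 267/439 = 0.60820 and p̂₂ = 146/230 = 0.63478.
Pooled p̂ = (267+146)/(439+230) = 413/669 = 0.61734.
Pooled SE = √[0.2362315·0.00662573] ≈ 0.039563.
z = -0.02658/0.039563 = -0.672.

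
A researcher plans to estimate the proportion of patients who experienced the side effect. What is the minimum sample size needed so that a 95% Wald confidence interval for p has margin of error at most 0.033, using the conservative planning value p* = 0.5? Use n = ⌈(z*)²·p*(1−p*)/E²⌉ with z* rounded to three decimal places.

n = 882

For 95% confidence, z* = 1.960.
p*(1−p*) = 0.50·0.50 = 0.2500.
Required n before rounding: 3.841600 × 0.2500 / 0.033² = 881.910.
Rounding up, n = 882.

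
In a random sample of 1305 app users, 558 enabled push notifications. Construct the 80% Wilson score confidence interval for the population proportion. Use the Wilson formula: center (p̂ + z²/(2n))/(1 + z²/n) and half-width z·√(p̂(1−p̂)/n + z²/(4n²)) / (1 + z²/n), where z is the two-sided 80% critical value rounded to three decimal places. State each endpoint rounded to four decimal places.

(0.4101, 0.4452)

p̂ = 558/1305 = 0.42759; z = 1.282, so z² = 1.643524.
Denominator 1 + z²/n = 1 + 1.643524/1305 = 1.001259.
Center = (0.42759 + 0.000630)/1.001259 = 0.42768.
Radicand: p̂(1−p̂)/n + z²/(4n²) = 0.000187553 + 0.000000241 = 0.000187794.
Half-width = z·√(radicand)/denom = 1.282·0.013704/1.001259 = 0.01755.
CI: 0.42768 ± 0.01755 = (0.4101, 0.4452).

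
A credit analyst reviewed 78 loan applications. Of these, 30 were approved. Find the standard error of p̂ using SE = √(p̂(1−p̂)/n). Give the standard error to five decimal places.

SE = 0.05509

The sample proportion is 30/78 = 0.38462.
p̂(1−p̂) = 0.38462·0.61538 = 0.236687.
Dividing by n and taking the root: √0.003034449 = 0.05509.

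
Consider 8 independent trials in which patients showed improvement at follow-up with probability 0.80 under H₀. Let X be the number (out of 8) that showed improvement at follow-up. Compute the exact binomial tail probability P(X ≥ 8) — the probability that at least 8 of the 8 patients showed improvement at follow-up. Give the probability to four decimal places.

X is binomial with n = 8 and p = 0.80.
P(X ≥ 8) = C(8,8)·0.80^8·0.20^0.
= 0.167772 = 0.1678.

P = 0.1678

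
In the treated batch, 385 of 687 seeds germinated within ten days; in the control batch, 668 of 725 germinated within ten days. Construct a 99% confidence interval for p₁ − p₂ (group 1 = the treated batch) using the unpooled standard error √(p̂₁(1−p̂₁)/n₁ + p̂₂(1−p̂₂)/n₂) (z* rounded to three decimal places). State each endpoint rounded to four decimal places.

(-0.4161, -0.3058)

p̂₁ = 0.56041, p̂₂ = 0.92138, so the observed difference is -0.36097.
SE = √(0.000358589 + 0.000099917) = √0.000458506 = 0.021413.
For 99% confidence, z* = 2.576. Margin = 2.576·0.021413 = 0.05516.
So the interval runs from -0.4161 to -0.3058.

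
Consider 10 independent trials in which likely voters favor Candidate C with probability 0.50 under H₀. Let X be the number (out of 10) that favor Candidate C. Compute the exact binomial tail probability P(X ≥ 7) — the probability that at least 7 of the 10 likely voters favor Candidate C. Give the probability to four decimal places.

X ~ Binomial(n=10, p=0.50).
P(X ≥ 7) = C(10,7)·0.50^7·0.50^3 + C(10,8)·0.50^8·0.50^2 + C(10,9)·0.50^9·0.50^1 + C(10,10)·0.50^10·0.50^0.
= 0.117188 + 0.043945 + 0.009766 + 0.000977 = 0.1719.

P = 0.1719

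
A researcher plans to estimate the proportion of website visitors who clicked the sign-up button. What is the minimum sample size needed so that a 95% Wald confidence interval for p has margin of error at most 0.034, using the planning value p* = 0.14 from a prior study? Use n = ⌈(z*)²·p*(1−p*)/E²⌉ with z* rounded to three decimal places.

For 95% confidence, z* = 1.960.
p*(1−p*) = 0.14·0.86 = 0.1204.
(z*)²·p*(1−p*)/E² = 3.841600·0.1204/0.001156 = 400.111.
⌈400.111⌉ = 401.

n = 401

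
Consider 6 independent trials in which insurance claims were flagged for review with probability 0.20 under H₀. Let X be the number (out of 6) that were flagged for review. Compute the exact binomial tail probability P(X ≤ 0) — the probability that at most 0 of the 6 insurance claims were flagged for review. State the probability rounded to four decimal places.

X is binomial with n = 6 and p = 0.20.
P(X ≤ 0) = C(6,0)·0.20^0·0.80^6.
= 0.262144 = 0.2621.

P = 0.2621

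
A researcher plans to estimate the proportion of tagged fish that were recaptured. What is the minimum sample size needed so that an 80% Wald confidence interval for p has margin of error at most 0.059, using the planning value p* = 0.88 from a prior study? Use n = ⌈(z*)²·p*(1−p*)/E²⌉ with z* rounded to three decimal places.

n = 50

The 80% critical value is z* = 1.282.
p*(1−p*) = 0.88·0.12 = 0.1056.
Required n before rounding: 1.643524 × 0.1056 / 0.059² = 49.858.
⌈49.858⌉ = 50.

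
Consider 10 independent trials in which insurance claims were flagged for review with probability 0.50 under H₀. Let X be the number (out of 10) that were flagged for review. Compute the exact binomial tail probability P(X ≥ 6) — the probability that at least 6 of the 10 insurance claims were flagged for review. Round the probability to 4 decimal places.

P = 0.3770

X ~ Binomial(n=10, p=0.50).
P(X ≥ 6) = Σ_{j=6}^{10} C(10,j)·0.50^j·0.50^{10−j}.
= 0.205078 + 0.117188 + 0.043945 + 0.009766 + 0.000977 = 0.3770.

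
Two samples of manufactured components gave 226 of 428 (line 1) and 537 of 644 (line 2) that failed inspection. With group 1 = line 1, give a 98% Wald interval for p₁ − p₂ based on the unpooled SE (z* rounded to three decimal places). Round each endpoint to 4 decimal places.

(-0.3715, -0.2401)

p̂₁ = 226/428 = 0.52804, p̂₂ = 537/644 = 0.83385; p̂₁ − p̂₂ = -0.30581.
Unpooled SE = √(p̂₁(1−p̂₁)/n₁ + p̂₂(1−p̂₂)/n₂) = √(0.000582275 + 0.000215130) = 0.028238.
For 98% confidence, z* = 2.326. Margin of error = 0.06568.
So the interval runs from -0.3715 to -0.2401.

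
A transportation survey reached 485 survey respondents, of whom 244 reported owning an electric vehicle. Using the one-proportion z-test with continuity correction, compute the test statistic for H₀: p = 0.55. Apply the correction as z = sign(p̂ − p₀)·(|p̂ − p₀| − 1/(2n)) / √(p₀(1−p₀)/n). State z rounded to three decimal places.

With x = 244 successes in n = 485, p̂ = 0.50309. p̂ − p₀ = -0.046907.
Continuity correction 1/(2n) = 1/970 = 0.001031.
Corrected numerator: |-0.046907| − 0.001031 = 0.045876.
SE₀ = √(0.55·0.45/485) = 0.022590.
z = (−)0.045876/0.022590 = -2.031.

z = -2.031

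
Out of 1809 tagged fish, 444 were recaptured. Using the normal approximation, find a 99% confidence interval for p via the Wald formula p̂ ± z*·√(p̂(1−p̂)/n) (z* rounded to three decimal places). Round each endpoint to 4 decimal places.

p̂ = 444/1809 = 0.24544.
SE = √(p̂(1−p̂)/n) = √(0.185199/1809) = 0.010118.
For 99% confidence, z* = 2.576.
Margin = 2.576·0.010118 = 0.02606.
Interval: 0.24544 ± 0.02606 → (0.2194, 0.2715).

(0.2194, 0.2715)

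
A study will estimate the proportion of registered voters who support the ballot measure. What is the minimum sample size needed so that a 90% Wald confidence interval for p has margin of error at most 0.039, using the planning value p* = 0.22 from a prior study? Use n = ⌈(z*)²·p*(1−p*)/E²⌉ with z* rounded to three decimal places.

n = 306

For 90% confidence, z* = 1.645.
p*(1−p*) = 0.22·0.78 = 0.1716.
Required n before rounding: 2.706025 × 0.1716 / 0.039² = 305.295.
⌈305.295⌉ = 306.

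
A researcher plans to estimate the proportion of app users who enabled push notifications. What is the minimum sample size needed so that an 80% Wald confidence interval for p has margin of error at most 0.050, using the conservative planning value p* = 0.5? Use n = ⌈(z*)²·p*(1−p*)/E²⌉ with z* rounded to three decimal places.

z* = 1.282 at the 80% level.
p*(1−p*) = 0.50·0.50 = 0.2500.
Required n before rounding: 1.643524 × 0.2500 / 0.050² = 164.352.
Rounding up, n = 165.

n = 165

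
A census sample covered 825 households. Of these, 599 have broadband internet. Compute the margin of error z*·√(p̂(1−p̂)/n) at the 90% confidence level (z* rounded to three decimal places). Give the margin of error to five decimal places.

ME = 0.02554

Sample proportion p̂ = 599/825 = 0.72606.
SE = √(p̂(1−p̂)/n) = √(0.198897/825) = 0.015527.
z* = 1.645 at the 90% level.
Margin of error = z*·SE = 1.645 × 0.015527 = 0.02554.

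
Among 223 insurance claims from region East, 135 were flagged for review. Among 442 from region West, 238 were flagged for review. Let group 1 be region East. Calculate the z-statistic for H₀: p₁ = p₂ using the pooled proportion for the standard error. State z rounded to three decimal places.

z = 1.642

p̂₁ = 135/223 = 0.60538, p̂₂ = 238/442 = 0.53846.
Pooling: p̂ = 373/665 = 0.56090.
SE = √[p̂(1−p̂)(1/n₁+1/n₂)] = √[0.56090·0.43910·(1/223+1/442)] ≈ 0.040763.
z = (p̂₁ − p̂₂)/SE = (0.60538 − 0.53846)/0.040763 = 0.06692/0.040763 = 1.642.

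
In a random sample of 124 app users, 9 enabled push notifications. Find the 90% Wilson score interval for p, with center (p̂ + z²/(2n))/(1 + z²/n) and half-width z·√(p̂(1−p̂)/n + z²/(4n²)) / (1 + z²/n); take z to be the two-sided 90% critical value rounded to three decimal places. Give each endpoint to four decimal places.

(0.0427, 0.1207)

p̂ = 9/124 = 0.07258; z = 1.645, so z² = 2.706025.
1 + z²/n = 1.021823.
Center = (0.07258 + 0.010911)/1.021823 = 0.08171.
Radicand: p̂(1−p̂)/n + z²/(4n²) = 0.000542844 + 0.000043998 = 0.000586842.
Half-width = z·√(radicand)/denom = 1.645·0.024225/1.021823 = 0.03900.
CI: 0.08171 ± 0.03900 = (0.0427, 0.1207).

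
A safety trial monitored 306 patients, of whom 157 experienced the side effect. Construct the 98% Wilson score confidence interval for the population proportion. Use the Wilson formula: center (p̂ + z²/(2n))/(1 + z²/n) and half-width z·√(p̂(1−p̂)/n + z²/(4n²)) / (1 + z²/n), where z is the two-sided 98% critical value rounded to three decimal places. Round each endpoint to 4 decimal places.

p̂ = 157/306 = 0.51307; z = 2.326, so z² = 5.410276.
Denominator 1 + z²/n = 1 + 5.410276/306 = 1.017681.
Adjusted center: (0.51307 + z²/(2n))/1.017681 = 0.51284.
Radicand: p̂(1−p̂)/n + z²/(4n²) = 0.000816435 + 0.000014445 = 0.000830880.
Half-width = 2.326·√0.000830880/1.017681 = 0.06588.
CI: 0.51284 ± 0.06588 = (0.4470, 0.5787).

(0.4470, 0.5787)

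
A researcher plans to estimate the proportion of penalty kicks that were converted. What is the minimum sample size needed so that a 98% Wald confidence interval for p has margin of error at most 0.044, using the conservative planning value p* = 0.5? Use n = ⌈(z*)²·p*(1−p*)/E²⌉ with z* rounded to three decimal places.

For 98% confidence, z* = 2.326.
p*(1−p*) = 0.2500.
Required n before rounding: 5.410276 × 0.2500 / 0.044² = 698.641.
⌈698.641⌉ = 699.

n = 699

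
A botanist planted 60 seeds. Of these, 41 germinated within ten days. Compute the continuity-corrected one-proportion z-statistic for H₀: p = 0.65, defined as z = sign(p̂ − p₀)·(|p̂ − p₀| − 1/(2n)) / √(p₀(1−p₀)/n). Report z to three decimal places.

z = 0.406

With x = 41 successes in n = 60, p̂ = 0.68333. p̂ − p₀ = 0.033333.
Continuity correction 1/(2n) = 1/120 = 0.008333.
Corrected numerator: |0.033333| − 0.008333 = 0.025000.
Null standard error: √(0.65·0.35/60) = √0.003791667 = 0.061577.
z = +0.025000/0.061577 = 0.406.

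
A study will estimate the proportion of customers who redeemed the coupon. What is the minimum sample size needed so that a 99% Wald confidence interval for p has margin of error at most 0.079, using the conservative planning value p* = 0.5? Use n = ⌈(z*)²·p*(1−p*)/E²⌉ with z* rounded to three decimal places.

The 99% critical value is z* = 2.576.
p*(1−p*) = 0.50·0.50 = 0.2500.
(z*)²·p*(1−p*)/E² = 6.635776·0.2500/0.006241 = 265.814.
Rounding up, n = 266.

n = 266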